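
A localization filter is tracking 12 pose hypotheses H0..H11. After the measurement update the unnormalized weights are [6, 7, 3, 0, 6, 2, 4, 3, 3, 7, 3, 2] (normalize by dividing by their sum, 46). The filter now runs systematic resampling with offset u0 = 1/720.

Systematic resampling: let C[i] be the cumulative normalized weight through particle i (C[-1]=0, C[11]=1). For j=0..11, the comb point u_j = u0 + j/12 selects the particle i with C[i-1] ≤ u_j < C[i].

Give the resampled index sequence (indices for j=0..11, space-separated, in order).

0 0 1 1 2 4 5 6 7 9 9 10

C = [3/23, 13/46, 8/23, 8/23, 11/23, 12/23, 14/23, 31/46, 17/23, 41/46, 22/23, 1]
j=0: u_0=1/720 ∈ [0, 3/23) → index 0
j=1: u_1=61/720 ∈ [0, 3/23) → index 0
j=2: u_2=121/720 ∈ [3/23, 13/46) → index 1
j=3: u_3=181/720 ∈ [3/23, 13/46) → index 1
j=4: u_4=241/720 ∈ [13/46, 8/23) → index 2
j=5: u_5=301/720 ∈ [8/23, 11/23) → index 4
j=6: u_6=361/720 ∈ [11/23, 12/23) → index 5
j=7: u_7=421/720 ∈ [12/23, 14/23) → index 6
j=8: u_8=481/720 ∈ [14/23, 31/46) → index 7
j=9: u_9=541/720 ∈ [17/23, 41/46) → index 9
j=10: u_10=601/720 ∈ [17/23, 41/46) → index 9
j=11: u_11=661/720 ∈ [41/46, 22/23) → index 10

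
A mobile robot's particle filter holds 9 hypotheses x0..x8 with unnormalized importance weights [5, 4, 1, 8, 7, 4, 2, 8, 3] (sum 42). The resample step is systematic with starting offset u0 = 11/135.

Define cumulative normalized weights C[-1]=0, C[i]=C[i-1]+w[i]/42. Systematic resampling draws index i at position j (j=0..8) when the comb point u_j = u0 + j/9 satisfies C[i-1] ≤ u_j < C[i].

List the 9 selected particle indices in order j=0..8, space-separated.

C = [5/42, 3/14, 5/21, 3/7, 25/42, 29/42, 31/42, 13/14, 1]
j=0: u_0=11/135 ∈ [0, 5/42) → index 0
j=1: u_1=26/135 ∈ [5/42, 3/14) → index 1
j=2: u_2=41/135 ∈ [5/21, 3/7) → index 3
j=3: u_3=56/135 ∈ [5/21, 3/7) → index 3
j=4: u_4=71/135 ∈ [3/7, 25/42) → index 4
j=5: u_5=86/135 ∈ [25/42, 29/42) → index 5
j=6: u_6=101/135 ∈ [31/42, 13/14) → index 7
j=7: u_7=116/135 ∈ [31/42, 13/14) → index 7
j=8: u_8=131/135 ∈ [13/14, 1) → index 8

0 1 3 3 4 5 7 7 8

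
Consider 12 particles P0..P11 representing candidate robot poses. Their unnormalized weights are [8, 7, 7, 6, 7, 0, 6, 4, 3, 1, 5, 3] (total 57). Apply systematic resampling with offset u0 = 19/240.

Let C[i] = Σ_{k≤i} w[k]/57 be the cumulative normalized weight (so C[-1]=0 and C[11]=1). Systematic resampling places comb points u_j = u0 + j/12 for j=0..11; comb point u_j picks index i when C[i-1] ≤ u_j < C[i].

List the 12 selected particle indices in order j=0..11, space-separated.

0 1 1 2 3 4 4 6 7 8 10 11

C = [8/57, 5/19, 22/57, 28/57, 35/57, 35/57, 41/57, 15/19, 16/19, 49/57, 18/19, 1]
j=0: u_0=19/240 ∈ [0, 8/57) → index 0
j=1: u_1=13/80 ∈ [8/57, 5/19) → index 1
j=2: u_2=59/240 ∈ [8/57, 5/19) → index 1
j=3: u_3=79/240 ∈ [5/19, 22/57) → index 2
j=4: u_4=33/80 ∈ [22/57, 28/57) → index 3
j=5: u_5=119/240 ∈ [28/57, 35/57) → index 4
j=6: u_6=139/240 ∈ [28/57, 35/57) → index 4
j=7: u_7=53/80 ∈ [35/57, 41/57) → index 6
j=8: u_8=179/240 ∈ [41/57, 15/19) → index 7
j=9: u_9=199/240 ∈ [15/19, 16/19) → index 8
j=10: u_10=73/80 ∈ [49/57, 18/19) → index 10
j=11: u_11=239/240 ∈ [18/19, 1) → index 11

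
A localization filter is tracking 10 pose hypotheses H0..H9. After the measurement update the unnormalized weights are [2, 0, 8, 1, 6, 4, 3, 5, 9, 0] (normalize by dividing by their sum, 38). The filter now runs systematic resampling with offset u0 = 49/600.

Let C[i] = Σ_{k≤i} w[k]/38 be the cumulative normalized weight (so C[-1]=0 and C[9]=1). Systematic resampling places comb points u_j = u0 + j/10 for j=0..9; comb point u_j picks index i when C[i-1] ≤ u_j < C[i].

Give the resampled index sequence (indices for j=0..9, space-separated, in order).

C = [1/19, 1/19, 5/19, 11/38, 17/38, 21/38, 12/19, 29/38, 1, 1]
j=0: u_0=49/600 ∈ [1/19, 5/19) → index 2
j=1: u_1=109/600 ∈ [1/19, 5/19) → index 2
j=2: u_2=169/600 ∈ [5/19, 11/38) → index 3
j=3: u_3=229/600 ∈ [11/38, 17/38) → index 4
j=4: u_4=289/600 ∈ [17/38, 21/38) → index 5
j=5: u_5=349/600 ∈ [21/38, 12/19) → index 6
j=6: u_6=409/600 ∈ [12/19, 29/38) → index 7
j=7: u_7=469/600 ∈ [29/38, 1) → index 8
j=8: u_8=529/600 ∈ [29/38, 1) → index 8
j=9: u_9=589/600 ∈ [29/38, 1) → index 8

2 2 3 4 5 6 7 8 8 8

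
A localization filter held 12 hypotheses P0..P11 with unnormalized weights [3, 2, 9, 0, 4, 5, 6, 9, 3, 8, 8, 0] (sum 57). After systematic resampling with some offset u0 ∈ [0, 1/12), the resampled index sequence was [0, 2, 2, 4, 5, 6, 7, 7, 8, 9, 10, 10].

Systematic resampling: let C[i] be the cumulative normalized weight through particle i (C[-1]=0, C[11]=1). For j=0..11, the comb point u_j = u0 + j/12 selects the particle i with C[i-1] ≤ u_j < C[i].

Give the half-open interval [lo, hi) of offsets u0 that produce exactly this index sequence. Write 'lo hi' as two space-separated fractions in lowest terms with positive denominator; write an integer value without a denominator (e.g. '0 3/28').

C = [1/19, 5/57, 14/57, 14/57, 6/19, 23/57, 29/57, 2/3, 41/57, 49/57, 1, 1]
j=0 picked index 0: u0 ∈ [0, 1/19)
j=1 picked index 2: u0 ∈ [1/228, 37/228)
j=2 picked index 2: u0 ∈ [-3/38, 3/38)
j=3 picked index 4: u0 ∈ [-1/228, 5/76)
j=4 picked index 5: u0 ∈ [-1/57, 4/57)
j=5 picked index 6: u0 ∈ [-1/76, 7/76)
j=6 picked index 7: u0 ∈ [1/114, 1/6)
j=7 picked index 7: u0 ∈ [-17/228, 1/12)
j=8 picked index 8: u0 ∈ [0, 1/19)
j=9 picked index 9: u0 ∈ [-7/228, 25/228)
j=10 picked index 10: u0 ∈ [1/38, 1/6)
j=11 picked index 10: u0 ∈ [-13/228, 1/12)
intersection: [1/38, 1/19)

1/38 1/19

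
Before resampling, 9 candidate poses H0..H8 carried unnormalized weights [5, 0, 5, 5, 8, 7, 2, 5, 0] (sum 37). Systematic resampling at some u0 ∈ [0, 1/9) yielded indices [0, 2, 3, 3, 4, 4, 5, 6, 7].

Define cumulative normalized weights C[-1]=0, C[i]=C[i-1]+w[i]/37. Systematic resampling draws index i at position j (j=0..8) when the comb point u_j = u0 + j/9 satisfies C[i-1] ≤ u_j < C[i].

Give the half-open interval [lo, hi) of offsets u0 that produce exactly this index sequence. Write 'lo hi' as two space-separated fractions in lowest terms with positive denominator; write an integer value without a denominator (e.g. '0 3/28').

C = [5/37, 5/37, 10/37, 15/37, 23/37, 30/37, 32/37, 1, 1]
j=0 picked index 0: u0 ∈ [0, 5/37)
j=1 picked index 2: u0 ∈ [8/333, 53/333)
j=2 picked index 3: u0 ∈ [16/333, 61/333)
j=3 picked index 3: u0 ∈ [-7/111, 8/111)
j=4 picked index 4: u0 ∈ [-13/333, 59/333)
j=5 picked index 4: u0 ∈ [-50/333, 22/333)
j=6 picked index 5: u0 ∈ [-5/111, 16/111)
j=7 picked index 6: u0 ∈ [11/333, 29/333)
j=8 picked index 7: u0 ∈ [-8/333, 1/9)
intersection: [16/333, 22/333)

16/333 22/333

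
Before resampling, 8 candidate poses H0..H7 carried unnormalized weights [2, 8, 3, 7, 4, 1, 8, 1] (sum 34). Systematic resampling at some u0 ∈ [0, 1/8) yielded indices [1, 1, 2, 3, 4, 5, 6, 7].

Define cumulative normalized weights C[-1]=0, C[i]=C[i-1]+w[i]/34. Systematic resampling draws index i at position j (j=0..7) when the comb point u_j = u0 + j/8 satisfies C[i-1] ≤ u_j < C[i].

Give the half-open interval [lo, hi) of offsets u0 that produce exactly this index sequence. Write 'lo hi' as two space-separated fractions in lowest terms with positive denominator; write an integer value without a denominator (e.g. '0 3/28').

C = [1/17, 5/17, 13/34, 10/17, 12/17, 25/34, 33/34, 1]
j=0 picked index 1: u0 ∈ [1/17, 5/17)
j=1 picked index 1: u0 ∈ [-9/136, 23/136)
j=2 picked index 2: u0 ∈ [3/68, 9/68)
j=3 picked index 3: u0 ∈ [1/136, 29/136)
j=4 picked index 4: u0 ∈ [3/34, 7/34)
j=5 picked index 5: u0 ∈ [11/136, 15/136)
j=6 picked index 6: u0 ∈ [-1/68, 15/68)
j=7 picked index 7: u0 ∈ [13/136, 1/8)
intersection: [13/136, 15/136)

13/136 15/136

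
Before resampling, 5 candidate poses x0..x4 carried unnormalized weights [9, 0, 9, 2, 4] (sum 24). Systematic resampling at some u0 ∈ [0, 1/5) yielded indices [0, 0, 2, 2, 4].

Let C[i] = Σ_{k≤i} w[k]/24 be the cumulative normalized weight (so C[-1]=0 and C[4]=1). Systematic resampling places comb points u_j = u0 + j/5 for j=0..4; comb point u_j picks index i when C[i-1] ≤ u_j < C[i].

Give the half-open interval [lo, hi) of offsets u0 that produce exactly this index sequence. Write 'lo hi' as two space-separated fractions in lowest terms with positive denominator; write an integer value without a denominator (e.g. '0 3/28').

C = [3/8, 3/8, 3/4, 5/6, 1]
j=0 picked index 0: u0 ∈ [0, 3/8)
j=1 picked index 0: u0 ∈ [-1/5, 7/40)
j=2 picked index 2: u0 ∈ [-1/40, 7/20)
j=3 picked index 2: u0 ∈ [-9/40, 3/20)
j=4 picked index 4: u0 ∈ [1/30, 1/5)
intersection: [1/30, 3/20)

1/30 3/20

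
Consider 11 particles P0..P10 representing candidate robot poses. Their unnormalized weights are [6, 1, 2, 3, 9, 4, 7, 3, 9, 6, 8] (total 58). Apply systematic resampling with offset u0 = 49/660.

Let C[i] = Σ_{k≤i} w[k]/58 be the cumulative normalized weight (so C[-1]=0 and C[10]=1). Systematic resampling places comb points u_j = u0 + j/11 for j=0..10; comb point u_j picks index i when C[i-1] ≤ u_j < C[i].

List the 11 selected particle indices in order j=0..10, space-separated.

C = [3/29, 7/58, 9/58, 6/29, 21/58, 25/58, 16/29, 35/58, 22/29, 25/29, 1]
j=0: u_0=49/660 ∈ [0, 3/29) → index 0
j=1: u_1=109/660 ∈ [9/58, 6/29) → index 3
j=2: u_2=169/660 ∈ [6/29, 21/58) → index 4
j=3: u_3=229/660 ∈ [6/29, 21/58) → index 4
j=4: u_4=289/660 ∈ [25/58, 16/29) → index 6
j=5: u_5=349/660 ∈ [25/58, 16/29) → index 6
j=6: u_6=409/660 ∈ [35/58, 22/29) → index 8
j=7: u_7=469/660 ∈ [35/58, 22/29) → index 8
j=8: u_8=529/660 ∈ [22/29, 25/29) → index 9
j=9: u_9=589/660 ∈ [25/29, 1) → index 10
j=10: u_10=59/60 ∈ [25/29, 1) → index 10

0 3 4 4 6 6 8 8 9 10 10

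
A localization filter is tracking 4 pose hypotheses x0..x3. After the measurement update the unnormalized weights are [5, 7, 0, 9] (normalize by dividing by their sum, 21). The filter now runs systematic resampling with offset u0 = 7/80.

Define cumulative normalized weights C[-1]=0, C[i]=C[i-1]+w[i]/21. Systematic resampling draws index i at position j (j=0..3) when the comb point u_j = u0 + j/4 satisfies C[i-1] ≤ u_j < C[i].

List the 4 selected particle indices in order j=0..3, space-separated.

C = [5/21, 4/7, 4/7, 1]
j=0: u_0=7/80 ∈ [0, 5/21) → index 0
j=1: u_1=27/80 ∈ [5/21, 4/7) → index 1
j=2: u_2=47/80 ∈ [4/7, 1) → index 3
j=3: u_3=67/80 ∈ [4/7, 1) → index 3

0 1 3 3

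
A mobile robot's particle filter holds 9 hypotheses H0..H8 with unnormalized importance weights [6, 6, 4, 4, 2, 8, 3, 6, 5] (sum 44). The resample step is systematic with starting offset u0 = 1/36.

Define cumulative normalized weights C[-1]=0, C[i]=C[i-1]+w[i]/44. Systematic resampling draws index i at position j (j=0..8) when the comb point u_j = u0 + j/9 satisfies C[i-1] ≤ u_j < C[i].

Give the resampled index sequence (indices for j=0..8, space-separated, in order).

C = [3/22, 3/11, 4/11, 5/11, 1/2, 15/22, 3/4, 39/44, 1]
j=0: u_0=1/36 ∈ [0, 3/22) → index 0
j=1: u_1=5/36 ∈ [3/22, 3/11) → index 1
j=2: u_2=1/4 ∈ [3/22, 3/11) → index 1
j=3: u_3=13/36 ∈ [3/11, 4/11) → index 2
j=4: u_4=17/36 ∈ [5/11, 1/2) → index 4
j=5: u_5=7/12 ∈ [1/2, 15/22) → index 5
j=6: u_6=25/36 ∈ [15/22, 3/4) → index 6
j=7: u_7=29/36 ∈ [3/4, 39/44) → index 7
j=8: u_8=11/12 ∈ [39/44, 1) → index 8

0 1 1 2 4 5 6 7 8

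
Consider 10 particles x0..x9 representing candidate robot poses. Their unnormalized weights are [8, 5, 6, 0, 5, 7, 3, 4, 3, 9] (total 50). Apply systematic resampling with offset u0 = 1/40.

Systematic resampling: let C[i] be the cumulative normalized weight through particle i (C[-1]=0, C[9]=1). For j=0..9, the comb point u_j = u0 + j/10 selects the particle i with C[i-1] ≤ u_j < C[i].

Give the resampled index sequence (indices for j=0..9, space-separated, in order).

0 0 1 2 4 5 6 7 9 9

C = [4/25, 13/50, 19/50, 19/50, 12/25, 31/50, 17/25, 19/25, 41/50, 1]
j=0: u_0=1/40 ∈ [0, 4/25) → index 0
j=1: u_1=1/8 ∈ [0, 4/25) → index 0
j=2: u_2=9/40 ∈ [4/25, 13/50) → index 1
j=3: u_3=13/40 ∈ [13/50, 19/50) → index 2
j=4: u_4=17/40 ∈ [19/50, 12/25) → index 4
j=5: u_5=21/40 ∈ [12/25, 31/50) → index 5
j=6: u_6=5/8 ∈ [31/50, 17/25) → index 6
j=7: u_7=29/40 ∈ [17/25, 19/25) → index 7
j=8: u_8=33/40 ∈ [41/50, 1) → index 9
j=9: u_9=37/40 ∈ [41/50, 1) → index 9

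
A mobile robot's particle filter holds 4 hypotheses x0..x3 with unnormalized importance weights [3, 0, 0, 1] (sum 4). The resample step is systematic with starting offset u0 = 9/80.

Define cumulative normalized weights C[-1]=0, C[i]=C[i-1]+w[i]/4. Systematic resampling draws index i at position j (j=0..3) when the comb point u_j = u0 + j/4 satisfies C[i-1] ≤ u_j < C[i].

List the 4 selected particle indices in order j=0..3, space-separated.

0 0 0 3

C = [3/4, 3/4, 3/4, 1]
j=0: u_0=9/80 ∈ [0, 3/4) → index 0
j=1: u_1=29/80 ∈ [0, 3/4) → index 0
j=2: u_2=49/80 ∈ [0, 3/4) → index 0
j=3: u_3=69/80 ∈ [3/4, 1) → index 3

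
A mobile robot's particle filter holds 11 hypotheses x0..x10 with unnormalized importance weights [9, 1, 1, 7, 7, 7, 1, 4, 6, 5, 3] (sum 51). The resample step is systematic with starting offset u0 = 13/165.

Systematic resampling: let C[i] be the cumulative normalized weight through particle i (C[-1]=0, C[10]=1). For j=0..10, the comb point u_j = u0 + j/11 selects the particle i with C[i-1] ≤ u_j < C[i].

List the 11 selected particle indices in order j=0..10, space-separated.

0 0 3 3 4 5 5 7 8 9 10

C = [3/17, 10/51, 11/51, 6/17, 25/51, 32/51, 11/17, 37/51, 43/51, 16/17, 1]
j=0: u_0=13/165 ∈ [0, 3/17) → index 0
j=1: u_1=28/165 ∈ [0, 3/17) → index 0
j=2: u_2=43/165 ∈ [11/51, 6/17) → index 3
j=3: u_3=58/165 ∈ [11/51, 6/17) → index 3
j=4: u_4=73/165 ∈ [6/17, 25/51) → index 4
j=5: u_5=8/15 ∈ [25/51, 32/51) → index 5
j=6: u_6=103/165 ∈ [25/51, 32/51) → index 5
j=7: u_7=118/165 ∈ [11/17, 37/51) → index 7
j=8: u_8=133/165 ∈ [37/51, 43/51) → index 8
j=9: u_9=148/165 ∈ [43/51, 16/17) → index 9
j=10: u_10=163/165 ∈ [16/17, 1) → index 10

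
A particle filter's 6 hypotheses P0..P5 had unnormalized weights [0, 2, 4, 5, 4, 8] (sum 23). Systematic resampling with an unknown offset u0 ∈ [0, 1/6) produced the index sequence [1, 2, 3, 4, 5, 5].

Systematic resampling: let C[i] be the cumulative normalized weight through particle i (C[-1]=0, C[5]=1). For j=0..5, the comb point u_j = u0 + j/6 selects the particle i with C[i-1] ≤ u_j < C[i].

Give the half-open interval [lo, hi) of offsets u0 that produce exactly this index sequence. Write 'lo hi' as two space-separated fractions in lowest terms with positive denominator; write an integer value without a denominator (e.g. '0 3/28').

0 2/23

C = [0, 2/23, 6/23, 11/23, 15/23, 1]
j=0 picked index 1: u0 ∈ [0, 2/23)
j=1 picked index 2: u0 ∈ [-11/138, 13/138)
j=2 picked index 3: u0 ∈ [-5/69, 10/69)
j=3 picked index 4: u0 ∈ [-1/46, 7/46)
j=4 picked index 5: u0 ∈ [-1/69, 1/3)
j=5 picked index 5: u0 ∈ [-25/138, 1/6)
intersection: [0, 2/23)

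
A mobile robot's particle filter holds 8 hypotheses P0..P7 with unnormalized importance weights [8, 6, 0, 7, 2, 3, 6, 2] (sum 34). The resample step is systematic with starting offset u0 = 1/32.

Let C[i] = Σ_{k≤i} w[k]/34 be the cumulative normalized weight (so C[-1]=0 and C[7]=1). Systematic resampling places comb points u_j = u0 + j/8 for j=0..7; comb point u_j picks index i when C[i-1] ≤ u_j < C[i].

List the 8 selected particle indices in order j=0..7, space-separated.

0 0 1 1 3 4 6 6

C = [4/17, 7/17, 7/17, 21/34, 23/34, 13/17, 16/17, 1]
j=0: u_0=1/32 ∈ [0, 4/17) → index 0
j=1: u_1=5/32 ∈ [0, 4/17) → index 0
j=2: u_2=9/32 ∈ [4/17, 7/17) → index 1
j=3: u_3=13/32 ∈ [4/17, 7/17) → index 1
j=4: u_4=17/32 ∈ [7/17, 21/34) → index 3
j=5: u_5=21/32 ∈ [21/34, 23/34) → index 4
j=6: u_6=25/32 ∈ [13/17, 16/17) → index 6
j=7: u_7=29/32 ∈ [13/17, 16/17) → index 6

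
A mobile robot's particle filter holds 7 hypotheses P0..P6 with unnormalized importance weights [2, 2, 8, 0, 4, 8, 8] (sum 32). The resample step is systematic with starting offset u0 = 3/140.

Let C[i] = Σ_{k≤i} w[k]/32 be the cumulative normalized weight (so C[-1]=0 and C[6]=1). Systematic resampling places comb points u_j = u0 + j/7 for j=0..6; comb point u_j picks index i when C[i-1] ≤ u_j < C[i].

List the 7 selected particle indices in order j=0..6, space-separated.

0 2 2 4 5 5 6

C = [1/16, 1/8, 3/8, 3/8, 1/2, 3/4, 1]
j=0: u_0=3/140 ∈ [0, 1/16) → index 0
j=1: u_1=23/140 ∈ [1/8, 3/8) → index 2
j=2: u_2=43/140 ∈ [1/8, 3/8) → index 2
j=3: u_3=9/20 ∈ [3/8, 1/2) → index 4
j=4: u_4=83/140 ∈ [1/2, 3/4) → index 5
j=5: u_5=103/140 ∈ [1/2, 3/4) → index 5
j=6: u_6=123/140 ∈ [3/4, 1) → index 6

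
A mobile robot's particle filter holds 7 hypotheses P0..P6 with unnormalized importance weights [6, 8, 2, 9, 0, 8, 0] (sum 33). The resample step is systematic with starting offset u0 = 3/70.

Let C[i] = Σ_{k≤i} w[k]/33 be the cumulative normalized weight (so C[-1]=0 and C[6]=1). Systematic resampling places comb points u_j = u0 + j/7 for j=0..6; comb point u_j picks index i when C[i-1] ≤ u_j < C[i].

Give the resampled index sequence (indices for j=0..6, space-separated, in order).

C = [2/11, 14/33, 16/33, 25/33, 25/33, 1, 1]
j=0: u_0=3/70 ∈ [0, 2/11) → index 0
j=1: u_1=13/70 ∈ [2/11, 14/33) → index 1
j=2: u_2=23/70 ∈ [2/11, 14/33) → index 1
j=3: u_3=33/70 ∈ [14/33, 16/33) → index 2
j=4: u_4=43/70 ∈ [16/33, 25/33) → index 3
j=5: u_5=53/70 ∈ [16/33, 25/33) → index 3
j=6: u_6=9/10 ∈ [25/33, 1) → index 5

0 1 1 2 3 3 5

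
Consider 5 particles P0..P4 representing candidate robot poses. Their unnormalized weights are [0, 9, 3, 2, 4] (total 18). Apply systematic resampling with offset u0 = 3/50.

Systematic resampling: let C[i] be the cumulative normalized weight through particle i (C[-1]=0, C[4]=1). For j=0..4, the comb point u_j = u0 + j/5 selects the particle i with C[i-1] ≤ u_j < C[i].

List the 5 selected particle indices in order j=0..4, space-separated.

1 1 1 2 4

C = [0, 1/2, 2/3, 7/9, 1]
j=0: u_0=3/50 ∈ [0, 1/2) → index 1
j=1: u_1=13/50 ∈ [0, 1/2) → index 1
j=2: u_2=23/50 ∈ [0, 1/2) → index 1
j=3: u_3=33/50 ∈ [1/2, 2/3) → index 2
j=4: u_4=43/50 ∈ [7/9, 1) → index 4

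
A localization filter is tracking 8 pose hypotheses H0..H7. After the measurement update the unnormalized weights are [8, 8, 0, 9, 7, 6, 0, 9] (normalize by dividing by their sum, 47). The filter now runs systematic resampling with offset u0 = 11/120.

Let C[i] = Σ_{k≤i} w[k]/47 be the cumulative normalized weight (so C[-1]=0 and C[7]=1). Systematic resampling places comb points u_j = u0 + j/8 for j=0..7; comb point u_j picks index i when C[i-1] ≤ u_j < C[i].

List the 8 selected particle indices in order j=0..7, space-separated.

0 1 3 3 4 5 7 7

C = [8/47, 16/47, 16/47, 25/47, 32/47, 38/47, 38/47, 1]
j=0: u_0=11/120 ∈ [0, 8/47) → index 0
j=1: u_1=13/60 ∈ [8/47, 16/47) → index 1
j=2: u_2=41/120 ∈ [16/47, 25/47) → index 3
j=3: u_3=7/15 ∈ [16/47, 25/47) → index 3
j=4: u_4=71/120 ∈ [25/47, 32/47) → index 4
j=5: u_5=43/60 ∈ [32/47, 38/47) → index 5
j=6: u_6=101/120 ∈ [38/47, 1) → index 7
j=7: u_7=29/30 ∈ [38/47, 1) → index 7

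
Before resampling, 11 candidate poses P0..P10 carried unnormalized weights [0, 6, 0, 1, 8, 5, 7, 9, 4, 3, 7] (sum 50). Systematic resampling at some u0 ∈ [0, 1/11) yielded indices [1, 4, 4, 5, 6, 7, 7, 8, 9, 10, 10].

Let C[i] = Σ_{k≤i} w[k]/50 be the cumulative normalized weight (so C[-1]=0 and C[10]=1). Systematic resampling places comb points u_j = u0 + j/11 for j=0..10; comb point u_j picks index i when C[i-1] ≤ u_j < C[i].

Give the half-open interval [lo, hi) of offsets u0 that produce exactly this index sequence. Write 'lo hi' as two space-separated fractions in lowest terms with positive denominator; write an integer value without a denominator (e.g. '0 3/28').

47/550 1/11

C = [0, 3/25, 3/25, 7/50, 3/10, 2/5, 27/50, 18/25, 4/5, 43/50, 1]
j=0 picked index 1: u0 ∈ [0, 3/25)
j=1 picked index 4: u0 ∈ [27/550, 23/110)
j=2 picked index 4: u0 ∈ [-23/550, 13/110)
j=3 picked index 5: u0 ∈ [3/110, 7/55)
j=4 picked index 6: u0 ∈ [2/55, 97/550)
j=5 picked index 7: u0 ∈ [47/550, 73/275)
j=6 picked index 7: u0 ∈ [-3/550, 48/275)
j=7 picked index 8: u0 ∈ [23/275, 9/55)
j=8 picked index 9: u0 ∈ [4/55, 73/550)
j=9 picked index 10: u0 ∈ [23/550, 2/11)
j=10 picked index 10: u0 ∈ [-27/550, 1/11)
intersection: [47/550, 1/11)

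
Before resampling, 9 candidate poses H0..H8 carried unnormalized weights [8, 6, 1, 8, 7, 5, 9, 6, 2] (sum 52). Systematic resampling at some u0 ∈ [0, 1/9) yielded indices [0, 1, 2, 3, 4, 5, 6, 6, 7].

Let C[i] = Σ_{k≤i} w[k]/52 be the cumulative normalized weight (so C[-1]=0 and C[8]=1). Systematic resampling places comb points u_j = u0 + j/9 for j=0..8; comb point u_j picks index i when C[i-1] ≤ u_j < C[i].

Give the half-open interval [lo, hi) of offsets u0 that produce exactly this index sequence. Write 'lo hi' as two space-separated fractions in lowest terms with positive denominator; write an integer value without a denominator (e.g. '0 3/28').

C = [2/13, 7/26, 15/52, 23/52, 15/26, 35/52, 11/13, 25/26, 1]
j=0 picked index 0: u0 ∈ [0, 2/13)
j=1 picked index 1: u0 ∈ [5/117, 37/234)
j=2 picked index 2: u0 ∈ [11/234, 31/468)
j=3 picked index 3: u0 ∈ [-7/156, 17/156)
j=4 picked index 4: u0 ∈ [-1/468, 31/234)
j=5 picked index 5: u0 ∈ [5/234, 55/468)
j=6 picked index 6: u0 ∈ [1/156, 7/39)
j=7 picked index 6: u0 ∈ [-49/468, 8/117)
j=8 picked index 7: u0 ∈ [-5/117, 17/234)
intersection: [11/234, 31/468)

11/234 31/468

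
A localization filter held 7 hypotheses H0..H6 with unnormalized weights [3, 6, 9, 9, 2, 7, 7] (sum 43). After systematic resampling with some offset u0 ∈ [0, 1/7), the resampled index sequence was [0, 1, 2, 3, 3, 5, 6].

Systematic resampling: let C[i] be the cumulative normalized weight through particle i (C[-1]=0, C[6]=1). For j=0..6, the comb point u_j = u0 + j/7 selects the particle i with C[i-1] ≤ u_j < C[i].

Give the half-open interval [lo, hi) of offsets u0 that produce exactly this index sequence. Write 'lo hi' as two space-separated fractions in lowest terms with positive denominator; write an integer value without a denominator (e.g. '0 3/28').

0 17/301

C = [3/43, 9/43, 18/43, 27/43, 29/43, 36/43, 1]
j=0 picked index 0: u0 ∈ [0, 3/43)
j=1 picked index 1: u0 ∈ [-22/301, 20/301)
j=2 picked index 2: u0 ∈ [-23/301, 40/301)
j=3 picked index 3: u0 ∈ [-3/301, 60/301)
j=4 picked index 3: u0 ∈ [-46/301, 17/301)
j=5 picked index 5: u0 ∈ [-12/301, 37/301)
j=6 picked index 6: u0 ∈ [-6/301, 1/7)
intersection: [0, 17/301)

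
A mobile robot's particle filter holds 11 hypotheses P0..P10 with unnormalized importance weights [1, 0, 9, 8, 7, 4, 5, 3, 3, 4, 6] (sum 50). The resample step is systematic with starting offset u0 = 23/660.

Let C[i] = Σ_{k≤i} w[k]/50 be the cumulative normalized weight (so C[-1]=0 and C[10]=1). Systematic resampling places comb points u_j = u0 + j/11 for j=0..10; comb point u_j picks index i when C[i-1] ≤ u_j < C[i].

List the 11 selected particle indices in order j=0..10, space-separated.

2 2 3 3 4 4 6 6 8 9 10

C = [1/50, 1/50, 1/5, 9/25, 1/2, 29/50, 17/25, 37/50, 4/5, 22/25, 1]
j=0: u_0=23/660 ∈ [1/50, 1/5) → index 2
j=1: u_1=83/660 ∈ [1/50, 1/5) → index 2
j=2: u_2=13/60 ∈ [1/5, 9/25) → index 3
j=3: u_3=203/660 ∈ [1/5, 9/25) → index 3
j=4: u_4=263/660 ∈ [9/25, 1/2) → index 4
j=5: u_5=323/660 ∈ [9/25, 1/2) → index 4
j=6: u_6=383/660 ∈ [29/50, 17/25) → index 6
j=7: u_7=443/660 ∈ [29/50, 17/25) → index 6
j=8: u_8=503/660 ∈ [37/50, 4/5) → index 8
j=9: u_9=563/660 ∈ [4/5, 22/25) → index 9
j=10: u_10=623/660 ∈ [22/25, 1) → index 10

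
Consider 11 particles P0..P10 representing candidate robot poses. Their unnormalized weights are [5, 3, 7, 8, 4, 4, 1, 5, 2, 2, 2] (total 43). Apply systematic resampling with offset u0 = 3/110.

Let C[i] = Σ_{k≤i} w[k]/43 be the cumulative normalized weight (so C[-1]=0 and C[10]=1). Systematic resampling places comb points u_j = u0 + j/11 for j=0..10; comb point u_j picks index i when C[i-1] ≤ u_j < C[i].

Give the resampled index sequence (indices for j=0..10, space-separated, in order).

0 1 2 2 3 3 4 5 7 7 9

C = [5/43, 8/43, 15/43, 23/43, 27/43, 31/43, 32/43, 37/43, 39/43, 41/43, 1]
j=0: u_0=3/110 ∈ [0, 5/43) → index 0
j=1: u_1=13/110 ∈ [5/43, 8/43) → index 1
j=2: u_2=23/110 ∈ [8/43, 15/43) → index 2
j=3: u_3=3/10 ∈ [8/43, 15/43) → index 2
j=4: u_4=43/110 ∈ [15/43, 23/43) → index 3
j=5: u_5=53/110 ∈ [15/43, 23/43) → index 3
j=6: u_6=63/110 ∈ [23/43, 27/43) → index 4
j=7: u_7=73/110 ∈ [27/43, 31/43) → index 5
j=8: u_8=83/110 ∈ [32/43, 37/43) → index 7
j=9: u_9=93/110 ∈ [32/43, 37/43) → index 7
j=10: u_10=103/110 ∈ [39/43, 41/43) → index 9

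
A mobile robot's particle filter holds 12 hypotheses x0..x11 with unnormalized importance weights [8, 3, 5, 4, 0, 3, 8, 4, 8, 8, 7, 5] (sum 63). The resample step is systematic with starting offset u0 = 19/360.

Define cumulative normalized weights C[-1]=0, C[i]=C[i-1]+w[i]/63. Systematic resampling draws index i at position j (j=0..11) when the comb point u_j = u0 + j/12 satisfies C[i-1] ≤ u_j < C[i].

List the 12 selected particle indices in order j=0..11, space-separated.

0 1 2 3 6 6 7 8 9 9 10 11

C = [8/63, 11/63, 16/63, 20/63, 20/63, 23/63, 31/63, 5/9, 43/63, 17/21, 58/63, 1]
j=0: u_0=19/360 ∈ [0, 8/63) → index 0
j=1: u_1=49/360 ∈ [8/63, 11/63) → index 1
j=2: u_2=79/360 ∈ [11/63, 16/63) → index 2
j=3: u_3=109/360 ∈ [16/63, 20/63) → index 3
j=4: u_4=139/360 ∈ [23/63, 31/63) → index 6
j=5: u_5=169/360 ∈ [23/63, 31/63) → index 6
j=6: u_6=199/360 ∈ [31/63, 5/9) → index 7
j=7: u_7=229/360 ∈ [5/9, 43/63) → index 8
j=8: u_8=259/360 ∈ [43/63, 17/21) → index 9
j=9: u_9=289/360 ∈ [43/63, 17/21) → index 9
j=10: u_10=319/360 ∈ [17/21, 58/63) → index 10
j=11: u_11=349/360 ∈ [58/63, 1) → index 11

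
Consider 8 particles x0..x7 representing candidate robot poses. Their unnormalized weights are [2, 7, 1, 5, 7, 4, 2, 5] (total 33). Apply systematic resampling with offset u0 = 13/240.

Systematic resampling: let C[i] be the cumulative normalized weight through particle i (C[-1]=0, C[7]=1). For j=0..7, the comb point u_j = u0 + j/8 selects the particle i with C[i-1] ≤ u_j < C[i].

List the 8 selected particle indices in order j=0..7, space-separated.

C = [2/33, 3/11, 10/33, 5/11, 2/3, 26/33, 28/33, 1]
j=0: u_0=13/240 ∈ [0, 2/33) → index 0
j=1: u_1=43/240 ∈ [2/33, 3/11) → index 1
j=2: u_2=73/240 ∈ [10/33, 5/11) → index 3
j=3: u_3=103/240 ∈ [10/33, 5/11) → index 3
j=4: u_4=133/240 ∈ [5/11, 2/3) → index 4
j=5: u_5=163/240 ∈ [2/3, 26/33) → index 5
j=6: u_6=193/240 ∈ [26/33, 28/33) → index 6
j=7: u_7=223/240 ∈ [28/33, 1) → index 7

0 1 3 3 4 5 6 7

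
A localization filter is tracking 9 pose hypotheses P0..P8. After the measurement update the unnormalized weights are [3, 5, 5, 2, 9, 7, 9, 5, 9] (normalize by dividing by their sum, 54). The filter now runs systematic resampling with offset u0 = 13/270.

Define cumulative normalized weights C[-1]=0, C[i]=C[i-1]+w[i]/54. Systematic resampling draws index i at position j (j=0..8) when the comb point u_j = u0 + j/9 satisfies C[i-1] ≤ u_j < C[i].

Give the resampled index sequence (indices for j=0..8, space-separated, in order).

C = [1/18, 4/27, 13/54, 5/18, 4/9, 31/54, 20/27, 5/6, 1]
j=0: u_0=13/270 ∈ [0, 1/18) → index 0
j=1: u_1=43/270 ∈ [4/27, 13/54) → index 2
j=2: u_2=73/270 ∈ [13/54, 5/18) → index 3
j=3: u_3=103/270 ∈ [5/18, 4/9) → index 4
j=4: u_4=133/270 ∈ [4/9, 31/54) → index 5
j=5: u_5=163/270 ∈ [31/54, 20/27) → index 6
j=6: u_6=193/270 ∈ [31/54, 20/27) → index 6
j=7: u_7=223/270 ∈ [20/27, 5/6) → index 7
j=8: u_8=253/270 ∈ [5/6, 1) → index 8

0 2 3 4 5 6 6 7 8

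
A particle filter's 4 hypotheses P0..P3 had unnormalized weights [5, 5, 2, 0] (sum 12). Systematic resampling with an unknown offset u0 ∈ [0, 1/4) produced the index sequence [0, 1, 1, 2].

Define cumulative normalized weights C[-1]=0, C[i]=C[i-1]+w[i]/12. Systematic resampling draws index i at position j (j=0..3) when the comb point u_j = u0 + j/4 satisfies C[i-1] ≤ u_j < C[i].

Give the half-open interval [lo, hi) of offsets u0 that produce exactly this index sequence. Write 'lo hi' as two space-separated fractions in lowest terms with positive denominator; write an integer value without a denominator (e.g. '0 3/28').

1/6 1/4

C = [5/12, 5/6, 1, 1]
j=0 picked index 0: u0 ∈ [0, 5/12)
j=1 picked index 1: u0 ∈ [1/6, 7/12)
j=2 picked index 1: u0 ∈ [-1/12, 1/3)
j=3 picked index 2: u0 ∈ [1/12, 1/4)
intersection: [1/6, 1/4)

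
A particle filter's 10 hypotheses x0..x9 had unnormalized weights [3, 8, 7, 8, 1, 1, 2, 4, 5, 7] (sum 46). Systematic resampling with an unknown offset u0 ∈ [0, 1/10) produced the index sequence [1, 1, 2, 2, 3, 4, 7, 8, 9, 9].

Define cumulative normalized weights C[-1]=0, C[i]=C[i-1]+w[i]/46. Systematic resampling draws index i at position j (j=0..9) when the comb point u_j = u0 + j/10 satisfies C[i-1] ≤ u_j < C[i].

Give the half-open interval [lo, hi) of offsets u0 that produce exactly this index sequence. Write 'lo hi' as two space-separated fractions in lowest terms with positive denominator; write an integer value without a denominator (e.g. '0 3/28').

C = [3/46, 11/46, 9/23, 13/23, 27/46, 14/23, 15/23, 17/23, 39/46, 1]
j=0 picked index 1: u0 ∈ [3/46, 11/46)
j=1 picked index 1: u0 ∈ [-4/115, 16/115)
j=2 picked index 2: u0 ∈ [9/230, 22/115)
j=3 picked index 2: u0 ∈ [-7/115, 21/230)
j=4 picked index 3: u0 ∈ [-1/115, 19/115)
j=5 picked index 4: u0 ∈ [3/46, 2/23)
j=6 picked index 7: u0 ∈ [6/115, 16/115)
j=7 picked index 8: u0 ∈ [9/230, 17/115)
j=8 picked index 9: u0 ∈ [11/230, 1/5)
j=9 picked index 9: u0 ∈ [-6/115, 1/10)
intersection: [3/46, 2/23)

3/46 2/23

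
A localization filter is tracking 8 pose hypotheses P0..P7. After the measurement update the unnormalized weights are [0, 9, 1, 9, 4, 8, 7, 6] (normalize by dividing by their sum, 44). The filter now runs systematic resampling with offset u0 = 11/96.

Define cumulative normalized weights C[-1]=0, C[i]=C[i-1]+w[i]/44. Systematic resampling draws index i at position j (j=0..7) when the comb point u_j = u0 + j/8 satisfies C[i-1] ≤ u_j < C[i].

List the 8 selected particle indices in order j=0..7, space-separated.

C = [0, 9/44, 5/22, 19/44, 23/44, 31/44, 19/22, 1]
j=0: u_0=11/96 ∈ [0, 9/44) → index 1
j=1: u_1=23/96 ∈ [5/22, 19/44) → index 3
j=2: u_2=35/96 ∈ [5/22, 19/44) → index 3
j=3: u_3=47/96 ∈ [19/44, 23/44) → index 4
j=4: u_4=59/96 ∈ [23/44, 31/44) → index 5
j=5: u_5=71/96 ∈ [31/44, 19/22) → index 6
j=6: u_6=83/96 ∈ [19/22, 1) → index 7
j=7: u_7=95/96 ∈ [19/22, 1) → index 7

1 3 3 4 5 6 7 7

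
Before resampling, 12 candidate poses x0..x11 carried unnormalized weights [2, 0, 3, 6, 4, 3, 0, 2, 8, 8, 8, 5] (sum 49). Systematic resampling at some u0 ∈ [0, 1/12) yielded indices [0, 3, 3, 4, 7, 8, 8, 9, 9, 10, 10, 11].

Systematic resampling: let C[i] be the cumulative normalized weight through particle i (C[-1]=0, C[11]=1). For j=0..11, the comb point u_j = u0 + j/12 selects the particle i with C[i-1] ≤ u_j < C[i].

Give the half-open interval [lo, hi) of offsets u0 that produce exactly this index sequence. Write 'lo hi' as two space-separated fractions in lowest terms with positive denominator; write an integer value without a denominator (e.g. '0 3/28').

5/147 2/49

C = [2/49, 2/49, 5/49, 11/49, 15/49, 18/49, 18/49, 20/49, 4/7, 36/49, 44/49, 1]
j=0 picked index 0: u0 ∈ [0, 2/49)
j=1 picked index 3: u0 ∈ [11/588, 83/588)
j=2 picked index 3: u0 ∈ [-19/294, 17/294)
j=3 picked index 4: u0 ∈ [-5/196, 11/196)
j=4 picked index 7: u0 ∈ [5/147, 11/147)
j=5 picked index 8: u0 ∈ [-5/588, 13/84)
j=6 picked index 8: u0 ∈ [-9/98, 1/14)
j=7 picked index 9: u0 ∈ [-1/84, 89/588)
j=8 picked index 9: u0 ∈ [-2/21, 10/147)
j=9 picked index 10: u0 ∈ [-3/196, 29/196)
j=10 picked index 10: u0 ∈ [-29/294, 19/294)
j=11 picked index 11: u0 ∈ [-11/588, 1/12)
intersection: [5/147, 2/49)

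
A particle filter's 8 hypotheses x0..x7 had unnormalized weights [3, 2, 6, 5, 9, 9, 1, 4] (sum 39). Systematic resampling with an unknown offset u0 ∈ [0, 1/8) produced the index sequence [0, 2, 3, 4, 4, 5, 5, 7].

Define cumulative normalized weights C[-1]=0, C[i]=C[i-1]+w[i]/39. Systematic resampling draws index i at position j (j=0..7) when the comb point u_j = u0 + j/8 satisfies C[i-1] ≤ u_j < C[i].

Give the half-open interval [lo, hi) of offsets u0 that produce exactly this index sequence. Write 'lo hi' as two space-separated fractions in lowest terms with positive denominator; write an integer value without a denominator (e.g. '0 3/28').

11/312 1/13

C = [1/13, 5/39, 11/39, 16/39, 25/39, 34/39, 35/39, 1]
j=0 picked index 0: u0 ∈ [0, 1/13)
j=1 picked index 2: u0 ∈ [1/312, 49/312)
j=2 picked index 3: u0 ∈ [5/156, 25/156)
j=3 picked index 4: u0 ∈ [11/312, 83/312)
j=4 picked index 4: u0 ∈ [-7/78, 11/78)
j=5 picked index 5: u0 ∈ [5/312, 77/312)
j=6 picked index 5: u0 ∈ [-17/156, 19/156)
j=7 picked index 7: u0 ∈ [7/312, 1/8)
intersection: [11/312, 1/13)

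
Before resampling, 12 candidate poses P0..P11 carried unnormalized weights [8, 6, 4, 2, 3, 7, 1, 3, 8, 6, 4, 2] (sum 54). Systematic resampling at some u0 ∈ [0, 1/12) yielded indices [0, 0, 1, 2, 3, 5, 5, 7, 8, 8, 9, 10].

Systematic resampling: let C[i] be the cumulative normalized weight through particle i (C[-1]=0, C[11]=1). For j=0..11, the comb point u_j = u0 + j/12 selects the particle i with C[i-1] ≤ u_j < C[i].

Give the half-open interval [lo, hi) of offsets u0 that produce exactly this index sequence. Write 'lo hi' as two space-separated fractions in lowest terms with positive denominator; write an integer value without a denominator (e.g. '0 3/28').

C = [4/27, 7/27, 1/3, 10/27, 23/54, 5/9, 31/54, 17/27, 7/9, 8/9, 26/27, 1]
j=0 picked index 0: u0 ∈ [0, 4/27)
j=1 picked index 0: u0 ∈ [-1/12, 7/108)
j=2 picked index 1: u0 ∈ [-1/54, 5/54)
j=3 picked index 2: u0 ∈ [1/108, 1/12)
j=4 picked index 3: u0 ∈ [0, 1/27)
j=5 picked index 5: u0 ∈ [1/108, 5/36)
j=6 picked index 5: u0 ∈ [-2/27, 1/18)
j=7 picked index 7: u0 ∈ [-1/108, 5/108)
j=8 picked index 8: u0 ∈ [-1/27, 1/9)
j=9 picked index 8: u0 ∈ [-13/108, 1/36)
j=10 picked index 9: u0 ∈ [-1/18, 1/18)
j=11 picked index 10: u0 ∈ [-1/36, 5/108)
intersection: [1/108, 1/36)

1/108 1/36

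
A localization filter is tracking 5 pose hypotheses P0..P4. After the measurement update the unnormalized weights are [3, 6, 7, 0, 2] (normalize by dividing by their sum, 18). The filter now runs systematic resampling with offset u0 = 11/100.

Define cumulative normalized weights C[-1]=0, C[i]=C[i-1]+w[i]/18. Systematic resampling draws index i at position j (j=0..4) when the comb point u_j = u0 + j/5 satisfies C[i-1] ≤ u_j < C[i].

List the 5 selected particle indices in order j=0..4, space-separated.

C = [1/6, 1/2, 8/9, 8/9, 1]
j=0: u_0=11/100 ∈ [0, 1/6) → index 0
j=1: u_1=31/100 ∈ [1/6, 1/2) → index 1
j=2: u_2=51/100 ∈ [1/2, 8/9) → index 2
j=3: u_3=71/100 ∈ [1/2, 8/9) → index 2
j=4: u_4=91/100 ∈ [8/9, 1) → index 4

0 1 2 2 4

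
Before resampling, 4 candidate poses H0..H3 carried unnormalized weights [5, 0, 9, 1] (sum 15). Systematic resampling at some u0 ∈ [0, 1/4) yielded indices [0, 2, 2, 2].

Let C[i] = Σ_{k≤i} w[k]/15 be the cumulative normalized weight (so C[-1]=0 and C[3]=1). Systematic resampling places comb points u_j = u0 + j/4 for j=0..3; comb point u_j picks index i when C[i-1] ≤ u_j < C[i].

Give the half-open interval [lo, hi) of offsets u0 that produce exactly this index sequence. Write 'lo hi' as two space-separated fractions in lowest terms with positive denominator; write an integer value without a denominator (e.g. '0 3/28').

1/12 11/60

C = [1/3, 1/3, 14/15, 1]
j=0 picked index 0: u0 ∈ [0, 1/3)
j=1 picked index 2: u0 ∈ [1/12, 41/60)
j=2 picked index 2: u0 ∈ [-1/6, 13/30)
j=3 picked index 2: u0 ∈ [-5/12, 11/60)
intersection: [1/12, 11/60)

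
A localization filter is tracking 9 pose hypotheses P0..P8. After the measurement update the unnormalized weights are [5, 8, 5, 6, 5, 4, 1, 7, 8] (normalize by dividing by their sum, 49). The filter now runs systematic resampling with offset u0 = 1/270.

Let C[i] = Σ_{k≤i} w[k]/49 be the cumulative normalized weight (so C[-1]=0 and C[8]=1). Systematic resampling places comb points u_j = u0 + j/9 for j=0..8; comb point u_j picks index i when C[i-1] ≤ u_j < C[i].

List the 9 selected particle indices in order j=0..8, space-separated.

0 1 1 2 3 4 5 7 8

C = [5/49, 13/49, 18/49, 24/49, 29/49, 33/49, 34/49, 41/49, 1]
j=0: u_0=1/270 ∈ [0, 5/49) → index 0
j=1: u_1=31/270 ∈ [5/49, 13/49) → index 1
j=2: u_2=61/270 ∈ [5/49, 13/49) → index 1
j=3: u_3=91/270 ∈ [13/49, 18/49) → index 2
j=4: u_4=121/270 ∈ [18/49, 24/49) → index 3
j=5: u_5=151/270 ∈ [24/49, 29/49) → index 4
j=6: u_6=181/270 ∈ [29/49, 33/49) → index 5
j=7: u_7=211/270 ∈ [34/49, 41/49) → index 7
j=8: u_8=241/270 ∈ [41/49, 1) → index 8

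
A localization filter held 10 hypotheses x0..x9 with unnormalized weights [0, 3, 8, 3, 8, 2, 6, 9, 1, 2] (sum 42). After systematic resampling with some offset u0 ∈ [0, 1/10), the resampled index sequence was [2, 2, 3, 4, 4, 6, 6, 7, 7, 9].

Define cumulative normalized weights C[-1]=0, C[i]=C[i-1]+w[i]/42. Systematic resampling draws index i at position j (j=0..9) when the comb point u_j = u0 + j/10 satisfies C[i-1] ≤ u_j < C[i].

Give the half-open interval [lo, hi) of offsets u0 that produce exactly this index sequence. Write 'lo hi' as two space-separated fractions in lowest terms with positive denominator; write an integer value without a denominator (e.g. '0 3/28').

C = [0, 1/14, 11/42, 1/3, 11/21, 4/7, 5/7, 13/14, 20/21, 1]
j=0 picked index 2: u0 ∈ [1/14, 11/42)
j=1 picked index 2: u0 ∈ [-1/35, 17/105)
j=2 picked index 3: u0 ∈ [13/210, 2/15)
j=3 picked index 4: u0 ∈ [1/30, 47/210)
j=4 picked index 4: u0 ∈ [-1/15, 13/105)
j=5 picked index 6: u0 ∈ [1/14, 3/14)
j=6 picked index 6: u0 ∈ [-1/35, 4/35)
j=7 picked index 7: u0 ∈ [1/70, 8/35)
j=8 picked index 7: u0 ∈ [-3/35, 9/70)
j=9 picked index 9: u0 ∈ [11/210, 1/10)
intersection: [1/14, 1/10)

1/14 1/10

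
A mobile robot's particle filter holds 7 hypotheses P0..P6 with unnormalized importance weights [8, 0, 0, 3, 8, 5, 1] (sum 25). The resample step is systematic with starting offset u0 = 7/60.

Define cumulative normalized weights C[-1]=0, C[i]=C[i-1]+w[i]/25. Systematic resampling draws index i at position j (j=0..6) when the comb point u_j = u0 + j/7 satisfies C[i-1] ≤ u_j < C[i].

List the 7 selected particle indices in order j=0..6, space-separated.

0 0 3 4 4 5 6

C = [8/25, 8/25, 8/25, 11/25, 19/25, 24/25, 1]
j=0: u_0=7/60 ∈ [0, 8/25) → index 0
j=1: u_1=109/420 ∈ [0, 8/25) → index 0
j=2: u_2=169/420 ∈ [8/25, 11/25) → index 3
j=3: u_3=229/420 ∈ [11/25, 19/25) → index 4
j=4: u_4=289/420 ∈ [11/25, 19/25) → index 4
j=5: u_5=349/420 ∈ [19/25, 24/25) → index 5
j=6: u_6=409/420 ∈ [24/25, 1) → index 6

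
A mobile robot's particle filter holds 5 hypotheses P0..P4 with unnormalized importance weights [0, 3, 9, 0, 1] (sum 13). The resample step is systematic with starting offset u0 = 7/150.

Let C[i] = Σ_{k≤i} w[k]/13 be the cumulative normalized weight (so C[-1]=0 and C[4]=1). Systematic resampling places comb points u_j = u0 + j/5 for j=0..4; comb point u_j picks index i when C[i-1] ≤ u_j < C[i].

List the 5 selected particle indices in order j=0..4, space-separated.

1 2 2 2 2

C = [0, 3/13, 12/13, 12/13, 1]
j=0: u_0=7/150 ∈ [0, 3/13) → index 1
j=1: u_1=37/150 ∈ [3/13, 12/13) → index 2
j=2: u_2=67/150 ∈ [3/13, 12/13) → index 2
j=3: u_3=97/150 ∈ [3/13, 12/13) → index 2
j=4: u_4=127/150 ∈ [3/13, 12/13) → index 2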